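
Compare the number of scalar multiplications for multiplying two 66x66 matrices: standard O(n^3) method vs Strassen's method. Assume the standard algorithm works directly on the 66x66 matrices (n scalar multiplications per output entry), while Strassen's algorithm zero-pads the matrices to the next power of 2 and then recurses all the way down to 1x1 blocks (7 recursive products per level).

Matrix multiplication for 66x66 matrices:

Strassen's algorithm requires power-of-2 dimensions. Pad 66x66 to 128x128 (next power of 2).

Standard algorithm: 66^3 = 287496 multiplications
Strassen's algorithm: 7^(log2(128)) = 7^7 = 823543 multiplications
Difference: 287496 - 823543 = -536047 (Strassen uses MORE here due to padding overhead — for small or just-over-power-of-2 n, padding can outweigh the per-level savings)

Standard: 287496 multiplications (66^3). Strassen: 823543 multiplications (7^7, after padding to 128x128). Strassen reduces 8 recursive multiplications to 7 at each level.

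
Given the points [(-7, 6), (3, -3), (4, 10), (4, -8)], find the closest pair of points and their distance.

Computing all pairwise distances among 4 points:

d((-7, 6), (3, -3)) = 13.4536
d((-7, 6), (4, 10)) = 11.7047
d((-7, 6), (4, -8)) = 17.8045
d((3, -3), (4, 10)) = 13.0384
d((3, -3), (4, -8)) = 5.099 <-- minimum
d((4, 10), (4, -8)) = 18.0

Closest pair: (3, -3) and (4, -8) with distance 5.099

The closest pair is (3, -3) and (4, -8) with Euclidean distance 5.099. For 4 points, brute-force pairwise comparison is shown above. For large n, the divide-and-conquer algorithm (sort by x, recurse on halves, check the dividing strip) achieves O(n log n).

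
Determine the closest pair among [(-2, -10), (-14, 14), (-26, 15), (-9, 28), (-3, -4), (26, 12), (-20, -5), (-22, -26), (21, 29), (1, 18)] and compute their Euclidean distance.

Computing all pairwise distances among 10 points:

d((-2, -10), (-14, 14)) = 26.8328
d((-2, -10), (-26, 15)) = 34.6554
d((-2, -10), (-9, 28)) = 38.6394
d((-2, -10), (-3, -4)) = 6.0828 <-- minimum
d((-2, -10), (26, 12)) = 35.609
d((-2, -10), (-20, -5)) = 18.6815
d((-2, -10), (-22, -26)) = 25.6125
d((-2, -10), (21, 29)) = 45.2769
d((-2, -10), (1, 18)) = 28.1603
d((-14, 14), (-26, 15)) = 12.0416
d((-14, 14), (-9, 28)) = 14.8661
d((-14, 14), (-3, -4)) = 21.095
d((-14, 14), (26, 12)) = 40.05
d((-14, 14), (-20, -5)) = 19.9249
d((-14, 14), (-22, -26)) = 40.7922
d((-14, 14), (21, 29)) = 38.0789
d((-14, 14), (1, 18)) = 15.5242
d((-26, 15), (-9, 28)) = 21.4009
d((-26, 15), (-3, -4)) = 29.8329
d((-26, 15), (26, 12)) = 52.0865
d((-26, 15), (-20, -5)) = 20.8806
d((-26, 15), (-22, -26)) = 41.1947
d((-26, 15), (21, 29)) = 49.0408
d((-26, 15), (1, 18)) = 27.1662
d((-9, 28), (-3, -4)) = 32.5576
d((-9, 28), (26, 12)) = 38.4838
d((-9, 28), (-20, -5)) = 34.7851
d((-9, 28), (-22, -26)) = 55.5428
d((-9, 28), (21, 29)) = 30.0167
d((-9, 28), (1, 18)) = 14.1421
d((-3, -4), (26, 12)) = 33.121
d((-3, -4), (-20, -5)) = 17.0294
d((-3, -4), (-22, -26)) = 29.0689
d((-3, -4), (21, 29)) = 40.8044
d((-3, -4), (1, 18)) = 22.3607
d((26, 12), (-20, -5)) = 49.0408
d((26, 12), (-22, -26)) = 61.2209
d((26, 12), (21, 29)) = 17.72
d((26, 12), (1, 18)) = 25.7099
d((-20, -5), (-22, -26)) = 21.095
d((-20, -5), (21, 29)) = 53.2635
d((-20, -5), (1, 18)) = 31.1448
d((-22, -26), (21, 29)) = 69.814
d((-22, -26), (1, 18)) = 49.6488
d((21, 29), (1, 18)) = 22.8254

Closest pair: (-2, -10) and (-3, -4) with distance 6.0828

The closest pair is (-2, -10) and (-3, -4) with Euclidean distance 6.0828. For 10 points, brute-force pairwise comparison is shown above. For large n, the divide-and-conquer algorithm (sort by x, recurse on halves, check the dividing strip) achieves O(n log n).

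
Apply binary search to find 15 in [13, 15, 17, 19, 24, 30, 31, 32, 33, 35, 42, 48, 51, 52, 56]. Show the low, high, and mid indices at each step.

Binary search for 15 in [13, 15, 17, 19, 24, 30, 31, 32, 33, 35, 42, 48, 51, 52, 56]:

lo=0, hi=14, mid=7, arr[mid]=32 -> 32 > 15, search left half
lo=0, hi=6, mid=3, arr[mid]=19 -> 19 > 15, search left half
lo=0, hi=2, mid=1, arr[mid]=15 -> Found target at index 1!

Binary search finds 15 at index 1 after 3 comparisons. The search repeatedly halves the search space by comparing with the middle element.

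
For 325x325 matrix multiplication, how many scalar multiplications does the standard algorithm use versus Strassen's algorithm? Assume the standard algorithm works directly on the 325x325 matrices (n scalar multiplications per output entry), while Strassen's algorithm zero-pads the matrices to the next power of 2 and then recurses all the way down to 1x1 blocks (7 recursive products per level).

Matrix multiplication for 325x325 matrices:

Strassen's algorithm requires power-of-2 dimensions. Pad 325x325 to 512x512 (next power of 2).

Standard algorithm: 325^3 = 34328125 multiplications
Strassen's algorithm: 7^(log2(512)) = 7^9 = 40353607 multiplications
Difference: 34328125 - 40353607 = -6025482 (Strassen uses MORE here due to padding overhead — for small or just-over-power-of-2 n, padding can outweigh the per-level savings)

Standard: 34328125 multiplications (325^3). Strassen: 40353607 multiplications (7^9, after padding to 512x512). Strassen reduces 8 recursive multiplications to 7 at each level.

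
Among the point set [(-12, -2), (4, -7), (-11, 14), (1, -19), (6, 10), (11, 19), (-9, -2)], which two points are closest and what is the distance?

Computing all pairwise distances among 7 points:

d((-12, -2), (4, -7)) = 16.7631
d((-12, -2), (-11, 14)) = 16.0312
d((-12, -2), (1, -19)) = 21.4009
d((-12, -2), (6, 10)) = 21.6333
d((-12, -2), (11, 19)) = 31.1448
d((-12, -2), (-9, -2)) = 3.0 <-- minimum
d((4, -7), (-11, 14)) = 25.807
d((4, -7), (1, -19)) = 12.3693
d((4, -7), (6, 10)) = 17.1172
d((4, -7), (11, 19)) = 26.9258
d((4, -7), (-9, -2)) = 13.9284
d((-11, 14), (1, -19)) = 35.1141
d((-11, 14), (6, 10)) = 17.4642
d((-11, 14), (11, 19)) = 22.561
d((-11, 14), (-9, -2)) = 16.1245
d((1, -19), (6, 10)) = 29.4279
d((1, -19), (11, 19)) = 39.2938
d((1, -19), (-9, -2)) = 19.7231
d((6, 10), (11, 19)) = 10.2956
d((6, 10), (-9, -2)) = 19.2094
d((11, 19), (-9, -2)) = 29.0

Closest pair: (-12, -2) and (-9, -2) with distance 3.0

The closest pair is (-12, -2) and (-9, -2) with Euclidean distance 3.0. For 7 points, brute-force pairwise comparison is shown above. For large n, the divide-and-conquer algorithm (sort by x, recurse on halves, check the dividing strip) achieves O(n log n).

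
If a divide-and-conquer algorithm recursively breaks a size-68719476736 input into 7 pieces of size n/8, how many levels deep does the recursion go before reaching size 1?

For divide and conquer with division factor 8:

Problem sizes at each level:
Level 0: 68719476736
Level 1: 8589934592
Level 2: 1073741824
Level 3: 134217728
Level 4: 16777216
Level 5: 2097152
Level 6: 262144
Level 7: 32768
Level 8: 4096
Level 9: 512
Level 10: 64
Level 11: 8
Level 12: 1

The root is level 0 and the size-1 base case is level 12 (the tree spans levels 0 through 12, i.e. 13 levels counting the root), so the depth is the number of divisions: log_8(68719476736) = 12

The recursion tree depth is log_8(68719476736) = 12. At each level, the problem size is divided by 8, so it takes 12 divisions to reduce to a base case of size 1. The algorithm makes 7 recursive calls at each level.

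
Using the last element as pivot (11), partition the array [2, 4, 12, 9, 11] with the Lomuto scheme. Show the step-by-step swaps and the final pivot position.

Lomuto partition with pivot = 11:

Initial array: [2, 4, 12, 9, 11]

arr[0]=2 <= 11: swap with position 0, array becomes [2, 4, 12, 9, 11]
arr[1]=4 <= 11: swap with position 1, array becomes [2, 4, 12, 9, 11]
arr[2]=12 > 11: no swap
arr[3]=9 <= 11: swap with position 2, array becomes [2, 4, 9, 12, 11]

Place pivot at position 3: [2, 4, 9, 11, 12]
Pivot position: 3

After partitioning with pivot 11, the array becomes [2, 4, 9, 11, 12]. The pivot is placed at index 3. All elements to the left of the pivot are <= 11, and all elements to the right are > 11.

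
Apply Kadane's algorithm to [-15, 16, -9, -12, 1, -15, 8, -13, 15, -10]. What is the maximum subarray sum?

Using Kadane's algorithm on [-15, 16, -9, -12, 1, -15, 8, -13, 15, -10]:

Scanning through the array:
Position 1 (value 16): max_ending_here = 16, max_so_far = 16
Position 2 (value -9): max_ending_here = 7, max_so_far = 16
Position 3 (value -12): max_ending_here = -5, max_so_far = 16
Position 4 (value 1): max_ending_here = 1, max_so_far = 16
Position 5 (value -15): max_ending_here = -14, max_so_far = 16
Position 6 (value 8): max_ending_here = 8, max_so_far = 16
Position 7 (value -13): max_ending_here = -5, max_so_far = 16
Position 8 (value 15): max_ending_here = 15, max_so_far = 16
Position 9 (value -10): max_ending_here = 5, max_so_far = 16

Maximum subarray: [16]
Maximum sum: 16

The maximum subarray is [16] with sum 16. This subarray runs from index 1 to index 1.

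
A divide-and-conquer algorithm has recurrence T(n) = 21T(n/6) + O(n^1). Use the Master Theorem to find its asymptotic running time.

Master Theorem for T(n) = 21T(n/6) + O(n^1):

a = 21, b = 6, c = 1
log_b(a) = log_6(21) = 1.6992

Case 1: c = 1 < log_6(21) = 1.6992
T(n) = O(n^(log_6 21))

For T(n) = 21T(n/6) + O(n^1): log_6(21) = 1.6992. This is Case 1 of the Master Theorem (c < log_b(a), work dominated by leaves), giving O(n^(log_6 21)).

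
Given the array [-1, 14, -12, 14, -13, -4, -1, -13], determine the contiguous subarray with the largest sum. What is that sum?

Using Kadane's algorithm on [-1, 14, -12, 14, -13, -4, -1, -13]:

Scanning through the array:
Position 1 (value 14): max_ending_here = 14, max_so_far = 14
Position 2 (value -12): max_ending_here = 2, max_so_far = 14
Position 3 (value 14): max_ending_here = 16, max_so_far = 16
Position 4 (value -13): max_ending_here = 3, max_so_far = 16
Position 5 (value -4): max_ending_here = -1, max_so_far = 16
Position 6 (value -1): max_ending_here = -1, max_so_far = 16
Position 7 (value -13): max_ending_here = -13, max_so_far = 16

Maximum subarray: [14, -12, 14]
Maximum sum: 16

The maximum subarray is [14, -12, 14] with sum 16. This subarray runs from index 1 to index 3.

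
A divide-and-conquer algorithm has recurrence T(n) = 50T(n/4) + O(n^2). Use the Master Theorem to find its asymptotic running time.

Master Theorem for T(n) = 50T(n/4) + O(n^2):

a = 50, b = 4, c = 2
log_b(a) = log_4(50) = 2.8219

Case 1: c = 2 < log_4(50) = 2.8219
T(n) = O(n^(log_4 50))

For T(n) = 50T(n/4) + O(n^2): log_4(50) = 2.8219. This is Case 1 of the Master Theorem (c < log_b(a), work dominated by leaves), giving O(n^(log_4 50)).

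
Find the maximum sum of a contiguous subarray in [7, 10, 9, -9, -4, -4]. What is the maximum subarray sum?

Using Kadane's algorithm on [7, 10, 9, -9, -4, -4]:

Scanning through the array:
Position 1 (value 10): max_ending_here = 17, max_so_far = 17
Position 2 (value 9): max_ending_here = 26, max_so_far = 26
Position 3 (value -9): max_ending_here = 17, max_so_far = 26
Position 4 (value -4): max_ending_here = 13, max_so_far = 26
Position 5 (value -4): max_ending_here = 9, max_so_far = 26

Maximum subarray: [7, 10, 9]
Maximum sum: 26

The maximum subarray is [7, 10, 9] with sum 26. This subarray runs from index 0 to index 2.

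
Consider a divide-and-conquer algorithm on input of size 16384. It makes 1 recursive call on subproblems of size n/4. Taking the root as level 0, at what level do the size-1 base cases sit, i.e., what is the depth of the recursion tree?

For divide and conquer with division factor 4:

Problem sizes at each level:
Level 0: 16384
Level 1: 4096
Level 2: 1024
Level 3: 256
Level 4: 64
Level 5: 16
Level 6: 4
Level 7: 1

The root is level 0 and the size-1 base case is level 7 (the tree spans levels 0 through 7, i.e. 8 levels counting the root), so the depth is the number of divisions: log_4(16384) = 7

The recursion tree depth is log_4(16384) = 7. At each level, the problem size is divided by 4, so it takes 7 divisions to reduce to a base case of size 1. The algorithm makes 1 recursive call at each level.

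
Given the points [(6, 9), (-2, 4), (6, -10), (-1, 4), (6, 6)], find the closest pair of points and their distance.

Computing all pairwise distances among 5 points:

d((6, 9), (-2, 4)) = 9.434
d((6, 9), (6, -10)) = 19.0
d((6, 9), (-1, 4)) = 8.6023
d((6, 9), (6, 6)) = 3.0
d((-2, 4), (6, -10)) = 16.1245
d((-2, 4), (-1, 4)) = 1.0 <-- minimum
d((-2, 4), (6, 6)) = 8.2462
d((6, -10), (-1, 4)) = 15.6525
d((6, -10), (6, 6)) = 16.0
d((-1, 4), (6, 6)) = 7.2801

Closest pair: (-2, 4) and (-1, 4) with distance 1.0

The closest pair is (-2, 4) and (-1, 4) with Euclidean distance 1.0. For 5 points, brute-force pairwise comparison is shown above. For large n, the divide-and-conquer algorithm (sort by x, recurse on halves, check the dividing strip) achieves O(n log n).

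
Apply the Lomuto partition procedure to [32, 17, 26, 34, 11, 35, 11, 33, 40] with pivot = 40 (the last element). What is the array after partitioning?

Lomuto partition with pivot = 40:

Initial array: [32, 17, 26, 34, 11, 35, 11, 33, 40]

arr[0]=32 <= 40: swap with position 0, array becomes [32, 17, 26, 34, 11, 35, 11, 33, 40]
arr[1]=17 <= 40: swap with position 1, array becomes [32, 17, 26, 34, 11, 35, 11, 33, 40]
arr[2]=26 <= 40: swap with position 2, array becomes [32, 17, 26, 34, 11, 35, 11, 33, 40]
arr[3]=34 <= 40: swap with position 3, array becomes [32, 17, 26, 34, 11, 35, 11, 33, 40]
arr[4]=11 <= 40: swap with position 4, array becomes [32, 17, 26, 34, 11, 35, 11, 33, 40]
arr[5]=35 <= 40: swap with position 5, array becomes [32, 17, 26, 34, 11, 35, 11, 33, 40]
arr[6]=11 <= 40: swap with position 6, array becomes [32, 17, 26, 34, 11, 35, 11, 33, 40]
arr[7]=33 <= 40: swap with position 7, array becomes [32, 17, 26, 34, 11, 35, 11, 33, 40]

Place pivot at position 8: [32, 17, 26, 34, 11, 35, 11, 33, 40]
Pivot position: 8

After partitioning with pivot 40, the array becomes [32, 17, 26, 34, 11, 35, 11, 33, 40]. The pivot is placed at index 8. All elements to the left of the pivot are <= 40, and all elements to the right are > 40.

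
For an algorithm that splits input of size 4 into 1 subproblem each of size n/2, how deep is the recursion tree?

For divide and conquer with division factor 2:

Problem sizes at each level:
Level 0: 4
Level 1: 2
Level 2: 1

The root is level 0 and the size-1 base case is level 2 (the tree spans levels 0 through 2, i.e. 3 levels counting the root), so the depth is the number of divisions: log_2(4) = 2

The recursion tree depth is log_2(4) = 2. At each level, the problem size is divided by 2, so it takes 2 divisions to reduce to a base case of size 1. The algorithm makes 1 recursive call at each level.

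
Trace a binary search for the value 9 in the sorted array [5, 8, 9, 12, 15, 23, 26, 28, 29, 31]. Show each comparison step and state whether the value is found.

Binary search for 9 in [5, 8, 9, 12, 15, 23, 26, 28, 29, 31]:

lo=0, hi=9, mid=4, arr[mid]=15 -> 15 > 9, search left half
lo=0, hi=3, mid=1, arr[mid]=8 -> 8 < 9, search right half
lo=2, hi=3, mid=2, arr[mid]=9 -> Found target at index 2!

Binary search finds 9 at index 2 after 3 comparisons. The search repeatedly halves the search space by comparing with the middle element.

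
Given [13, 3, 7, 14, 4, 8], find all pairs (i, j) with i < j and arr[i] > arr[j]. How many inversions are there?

Finding inversions in [13, 3, 7, 14, 4, 8]:

(0, 1): arr[0]=13 > arr[1]=3
(0, 2): arr[0]=13 > arr[2]=7
(0, 4): arr[0]=13 > arr[4]=4
(0, 5): arr[0]=13 > arr[5]=8
(2, 4): arr[2]=7 > arr[4]=4
(3, 4): arr[3]=14 > arr[4]=4
(3, 5): arr[3]=14 > arr[5]=8

Total inversions: 7

The array has 7 inversion(s): (0,1), (0,2), (0,4), (0,5), (2,4), (3,4), (3,5). Each pair (i,j) satisfies i < j and arr[i] > arr[j].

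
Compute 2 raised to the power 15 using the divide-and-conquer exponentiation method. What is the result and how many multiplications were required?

Computing 2^15 by squaring (build up from 2^1; each line after the first costs one multiplication):

2^1 = 2
2^2 = (2^1)^2 = 2^2 = 4
2^3 = 2 * 2^2 = 2 * 4 = 8
2^6 = (2^3)^2 = 8^2 = 64
2^7 = 2 * 2^6 = 2 * 64 = 128
2^14 = (2^7)^2 = 128^2 = 16384
2^15 = 2 * 2^14 = 2 * 16384 = 32768

Result: 32768
Multiplications needed: 6 (6 lines after 2^1)

2^15 = 32768. Using exponentiation by squaring, this requires 6 multiplications. The key idea: if the exponent is even, square the half-power; if odd, multiply by the base once.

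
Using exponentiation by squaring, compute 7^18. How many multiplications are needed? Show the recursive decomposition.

Computing 7^18 by squaring (build up from 7^1; each line after the first costs one multiplication):

7^1 = 7
7^2 = (7^1)^2 = 7^2 = 49
7^4 = (7^2)^2 = 49^2 = 2401
7^8 = (7^4)^2 = 2401^2 = 5764801
7^9 = 7 * 7^8 = 7 * 5764801 = 40353607
7^18 = (7^9)^2 = 40353607^2 = 1628413597910449

Result: 1628413597910449
Multiplications needed: 5 (5 lines after 7^1)

7^18 = 1628413597910449. Using exponentiation by squaring, this requires 5 multiplications. The key idea: if the exponent is even, square the half-power; if odd, multiply by the base once.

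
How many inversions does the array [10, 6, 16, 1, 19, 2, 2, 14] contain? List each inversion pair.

Finding inversions in [10, 6, 16, 1, 19, 2, 2, 14]:

(0, 1): arr[0]=10 > arr[1]=6
(0, 3): arr[0]=10 > arr[3]=1
(0, 5): arr[0]=10 > arr[5]=2
(0, 6): arr[0]=10 > arr[6]=2
(1, 3): arr[1]=6 > arr[3]=1
(1, 5): arr[1]=6 > arr[5]=2
(1, 6): arr[1]=6 > arr[6]=2
(2, 3): arr[2]=16 > arr[3]=1
(2, 5): arr[2]=16 > arr[5]=2
(2, 6): arr[2]=16 > arr[6]=2
(2, 7): arr[2]=16 > arr[7]=14
(4, 5): arr[4]=19 > arr[5]=2
(4, 6): arr[4]=19 > arr[6]=2
(4, 7): arr[4]=19 > arr[7]=14

Total inversions: 14

The array has 14 inversion(s): (0,1), (0,3), (0,5), (0,6), (1,3), (1,5), (1,6), (2,3), (2,5), (2,6), (2,7), (4,5), (4,6), (4,7). Each pair (i,j) satisfies i < j and arr[i] > arr[j].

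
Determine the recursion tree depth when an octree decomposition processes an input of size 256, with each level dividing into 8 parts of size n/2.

For divide and conquer with division factor 2:

Problem sizes at each level:
Level 0: 256
Level 1: 128
Level 2: 64
Level 3: 32
Level 4: 16
Level 5: 8
Level 6: 4
Level 7: 2
Level 8: 1

The root is level 0 and the size-1 base case is level 8 (the tree spans levels 0 through 8, i.e. 9 levels counting the root), so the depth is the number of divisions: log_2(256) = 8

The recursion tree depth is log_2(256) = 8. At each level, the problem size is divided by 2, so it takes 8 divisions to reduce to a base case of size 1. The algorithm makes 8 recursive calls at each level.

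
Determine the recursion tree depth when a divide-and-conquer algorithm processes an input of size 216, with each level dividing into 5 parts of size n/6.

For divide and conquer with division factor 6:

Problem sizes at each level:
Level 0: 216
Level 1: 36
Level 2: 6
Level 3: 1

The root is level 0 and the size-1 base case is level 3 (the tree spans levels 0 through 3, i.e. 4 levels counting the root), so the depth is the number of divisions: log_6(216) = 3

The recursion tree depth is log_6(216) = 3. At each level, the problem size is divided by 6, so it takes 3 divisions to reduce to a base case of size 1. The algorithm makes 5 recursive calls at each level.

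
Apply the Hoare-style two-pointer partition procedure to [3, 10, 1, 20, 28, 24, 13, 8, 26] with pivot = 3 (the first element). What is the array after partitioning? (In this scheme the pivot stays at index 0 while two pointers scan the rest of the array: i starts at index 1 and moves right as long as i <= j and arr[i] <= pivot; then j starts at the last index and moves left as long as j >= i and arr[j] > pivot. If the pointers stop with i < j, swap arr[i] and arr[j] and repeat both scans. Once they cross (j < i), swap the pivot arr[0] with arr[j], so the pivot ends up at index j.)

Hoare-style two-pointer partition with pivot = 3:

Initial array: [3, 10, 1, 20, 28, 24, 13, 8, 26]

Pointers start at i = 1, j = 8.
i stops at index 1 (arr[1]=10 > 3), j stops at index 2 (arr[2]=1 <= 3): swap arr[1] and arr[2], array becomes [3, 1, 10, 20, 28, 24, 13, 8, 26]
i ends at 2, j ends at 1: the pointers have crossed (j < i), so scanning stops.

Swap pivot arr[0] with arr[1] to place pivot at position 1: [1, 3, 10, 20, 28, 24, 13, 8, 26]
Pivot position: 1

After partitioning with pivot 3, the array becomes [1, 3, 10, 20, 28, 24, 13, 8, 26]. The pivot is placed at index 1. All elements to the left of the pivot are <= 3, and all elements to the right are > 3.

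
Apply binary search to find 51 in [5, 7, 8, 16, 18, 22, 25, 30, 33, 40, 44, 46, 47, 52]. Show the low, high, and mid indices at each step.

Binary search for 51 in [5, 7, 8, 16, 18, 22, 25, 30, 33, 40, 44, 46, 47, 52]:

lo=0, hi=13, mid=6, arr[mid]=25 -> 25 < 51, search right half
lo=7, hi=13, mid=10, arr[mid]=44 -> 44 < 51, search right half
lo=11, hi=13, mid=12, arr[mid]=47 -> 47 < 51, search right half
lo=13, hi=13, mid=13, arr[mid]=52 -> 52 > 51, search left half
lo=13 > hi=12, target 51 not found

Binary search determines that 51 is not in the array after 4 comparisons. The search space was exhausted without finding the target.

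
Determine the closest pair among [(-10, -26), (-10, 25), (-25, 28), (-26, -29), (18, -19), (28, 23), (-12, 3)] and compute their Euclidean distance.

Computing all pairwise distances among 7 points:

d((-10, -26), (-10, 25)) = 51.0
d((-10, -26), (-25, 28)) = 56.0446
d((-10, -26), (-26, -29)) = 16.2788
d((-10, -26), (18, -19)) = 28.8617
d((-10, -26), (28, 23)) = 62.0081
d((-10, -26), (-12, 3)) = 29.0689
d((-10, 25), (-25, 28)) = 15.2971 <-- minimum
d((-10, 25), (-26, -29)) = 56.3205
d((-10, 25), (18, -19)) = 52.1536
d((-10, 25), (28, 23)) = 38.0526
d((-10, 25), (-12, 3)) = 22.0907
d((-25, 28), (-26, -29)) = 57.0088
d((-25, 28), (18, -19)) = 63.7024
d((-25, 28), (28, 23)) = 53.2353
d((-25, 28), (-12, 3)) = 28.178
d((-26, -29), (18, -19)) = 45.1221
d((-26, -29), (28, 23)) = 74.9667
d((-26, -29), (-12, 3)) = 34.9285
d((18, -19), (28, 23)) = 43.1741
d((18, -19), (-12, 3)) = 37.2022
d((28, 23), (-12, 3)) = 44.7214

Closest pair: (-10, 25) and (-25, 28) with distance 15.2971

The closest pair is (-10, 25) and (-25, 28) with Euclidean distance 15.2971. For 7 points, brute-force pairwise comparison is shown above. For large n, the divide-and-conquer algorithm (sort by x, recurse on halves, check the dividing strip) achieves O(n log n).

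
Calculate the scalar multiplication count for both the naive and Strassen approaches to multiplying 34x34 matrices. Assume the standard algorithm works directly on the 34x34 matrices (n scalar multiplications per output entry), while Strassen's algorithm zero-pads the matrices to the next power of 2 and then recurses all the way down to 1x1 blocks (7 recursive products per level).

Matrix multiplication for 34x34 matrices:

Strassen's algorithm requires power-of-2 dimensions. Pad 34x34 to 64x64 (next power of 2).

Standard algorithm: 34^3 = 39304 multiplications
Strassen's algorithm: 7^(log2(64)) = 7^6 = 117649 multiplications
Difference: 39304 - 117649 = -78345 (Strassen uses MORE here due to padding overhead — for small or just-over-power-of-2 n, padding can outweigh the per-level savings)

Standard: 39304 multiplications (34^3). Strassen: 117649 multiplications (7^6, after padding to 64x64). Strassen reduces 8 recursive multiplications to 7 at each level.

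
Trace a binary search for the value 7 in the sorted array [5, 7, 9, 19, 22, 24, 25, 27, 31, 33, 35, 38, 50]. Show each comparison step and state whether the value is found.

Binary search for 7 in [5, 7, 9, 19, 22, 24, 25, 27, 31, 33, 35, 38, 50]:

lo=0, hi=12, mid=6, arr[mid]=25 -> 25 > 7, search left half
lo=0, hi=5, mid=2, arr[mid]=9 -> 9 > 7, search left half
lo=0, hi=1, mid=0, arr[mid]=5 -> 5 < 7, search right half
lo=1, hi=1, mid=1, arr[mid]=7 -> Found target at index 1!

Binary search finds 7 at index 1 after 4 comparisons. The search repeatedly halves the search space by comparing with the middle element.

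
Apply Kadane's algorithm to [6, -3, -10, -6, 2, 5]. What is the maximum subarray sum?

Using Kadane's algorithm on [6, -3, -10, -6, 2, 5]:

Scanning through the array:
Position 1 (value -3): max_ending_here = 3, max_so_far = 6
Position 2 (value -10): max_ending_here = -7, max_so_far = 6
Position 3 (value -6): max_ending_here = -6, max_so_far = 6
Position 4 (value 2): max_ending_here = 2, max_so_far = 6
Position 5 (value 5): max_ending_here = 7, max_so_far = 7

Maximum subarray: [2, 5]
Maximum sum: 7

The maximum subarray is [2, 5] with sum 7. This subarray runs from index 4 to index 5.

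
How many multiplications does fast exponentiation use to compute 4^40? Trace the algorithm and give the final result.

Computing 4^40 by squaring (build up from 4^1; each line after the first costs one multiplication):

4^1 = 4
4^2 = (4^1)^2 = 4^2 = 16
4^4 = (4^2)^2 = 16^2 = 256
4^5 = 4 * 4^4 = 4 * 256 = 1024
4^10 = (4^5)^2 = 1024^2 = 1048576
4^20 = (4^10)^2 = 1048576^2 = 1099511627776
4^40 = (4^20)^2 = 1099511627776^2 = 1208925819614629174706176

Result: 1208925819614629174706176
Multiplications needed: 6 (6 lines after 4^1)

4^40 = 1208925819614629174706176. Using exponentiation by squaring, this requires 6 multiplications. The key idea: if the exponent is even, square the half-power; if odd, multiply by the base once.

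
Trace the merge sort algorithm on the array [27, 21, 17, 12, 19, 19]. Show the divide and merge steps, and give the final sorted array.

Merge sort trace:

Split: [27, 21, 17, 12, 19, 19] -> [27, 21, 17] and [12, 19, 19]
  Split: [27, 21, 17] -> [27] and [21, 17]
    Split: [21, 17] -> [21] and [17]
    Merge: [21] + [17] -> [17, 21]
  Merge: [27] + [17, 21] -> [17, 21, 27]
  Split: [12, 19, 19] -> [12] and [19, 19]
    Split: [19, 19] -> [19] and [19]
    Merge: [19] + [19] -> [19, 19]
  Merge: [12] + [19, 19] -> [12, 19, 19]
Merge: [17, 21, 27] + [12, 19, 19] -> [12, 17, 19, 19, 21, 27]

Final sorted array: [12, 17, 19, 19, 21, 27]

The merge sort proceeds by recursively splitting the array and merging sorted halves.
After all merges, the sorted array is [12, 17, 19, 19, 21, 27].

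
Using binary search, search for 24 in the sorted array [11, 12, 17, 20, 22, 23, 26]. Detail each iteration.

Binary search for 24 in [11, 12, 17, 20, 22, 23, 26]:

lo=0, hi=6, mid=3, arr[mid]=20 -> 20 < 24, search right half
lo=4, hi=6, mid=5, arr[mid]=23 -> 23 < 24, search right half
lo=6, hi=6, mid=6, arr[mid]=26 -> 26 > 24, search left half
lo=6 > hi=5, target 24 not found

Binary search determines that 24 is not in the array after 3 comparisons. The search space was exhausted without finding the target.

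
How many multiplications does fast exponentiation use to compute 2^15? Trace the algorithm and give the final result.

Computing 2^15 by squaring (build up from 2^1; each line after the first costs one multiplication):

2^1 = 2
2^2 = (2^1)^2 = 2^2 = 4
2^3 = 2 * 2^2 = 2 * 4 = 8
2^6 = (2^3)^2 = 8^2 = 64
2^7 = 2 * 2^6 = 2 * 64 = 128
2^14 = (2^7)^2 = 128^2 = 16384
2^15 = 2 * 2^14 = 2 * 16384 = 32768

Result: 32768
Multiplications needed: 6 (6 lines after 2^1)

2^15 = 32768. Using exponentiation by squaring, this requires 6 multiplications. The key idea: if the exponent is even, square the half-power; if odd, multiply by the base once.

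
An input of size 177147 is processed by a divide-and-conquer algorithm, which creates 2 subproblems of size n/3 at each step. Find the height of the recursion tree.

For divide and conquer with division factor 3:

Problem sizes at each level:
Level 0: 177147
Level 1: 59049
Level 2: 19683
Level 3: 6561
Level 4: 2187
Level 5: 729
Level 6: 243
Level 7: 81
Level 8: 27
Level 9: 9
Level 10: 3
Level 11: 1

The root is level 0 and the size-1 base case is level 11 (the tree spans levels 0 through 11, i.e. 12 levels counting the root), so the depth is the number of divisions: log_3(177147) = 11

The recursion tree depth is log_3(177147) = 11. At each level, the problem size is divided by 3, so it takes 11 divisions to reduce to a base case of size 1. The algorithm makes 2 recursive calls at each level.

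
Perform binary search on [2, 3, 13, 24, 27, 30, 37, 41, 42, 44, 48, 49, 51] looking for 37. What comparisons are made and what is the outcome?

Binary search for 37 in [2, 3, 13, 24, 27, 30, 37, 41, 42, 44, 48, 49, 51]:

lo=0, hi=12, mid=6, arr[mid]=37 -> Found target at index 6!

Binary search finds 37 at index 6 after 1 comparisons. The search repeatedly halves the search space by comparing with the middle element.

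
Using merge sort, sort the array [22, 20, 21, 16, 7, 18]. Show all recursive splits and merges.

Merge sort trace:

Split: [22, 20, 21, 16, 7, 18] -> [22, 20, 21] and [16, 7, 18]
  Split: [22, 20, 21] -> [22] and [20, 21]
    Split: [20, 21] -> [20] and [21]
    Merge: [20] + [21] -> [20, 21]
  Merge: [22] + [20, 21] -> [20, 21, 22]
  Split: [16, 7, 18] -> [16] and [7, 18]
    Split: [7, 18] -> [7] and [18]
    Merge: [7] + [18] -> [7, 18]
  Merge: [16] + [7, 18] -> [7, 16, 18]
Merge: [20, 21, 22] + [7, 16, 18] -> [7, 16, 18, 20, 21, 22]

Final sorted array: [7, 16, 18, 20, 21, 22]

The merge sort proceeds by recursively splitting the array and merging sorted halves.
After all merges, the sorted array is [7, 16, 18, 20, 21, 22].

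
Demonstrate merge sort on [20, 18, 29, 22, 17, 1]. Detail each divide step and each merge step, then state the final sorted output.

Merge sort trace:

Split: [20, 18, 29, 22, 17, 1] -> [20, 18, 29] and [22, 17, 1]
  Split: [20, 18, 29] -> [20] and [18, 29]
    Split: [18, 29] -> [18] and [29]
    Merge: [18] + [29] -> [18, 29]
  Merge: [20] + [18, 29] -> [18, 20, 29]
  Split: [22, 17, 1] -> [22] and [17, 1]
    Split: [17, 1] -> [17] and [1]
    Merge: [17] + [1] -> [1, 17]
  Merge: [22] + [1, 17] -> [1, 17, 22]
Merge: [18, 20, 29] + [1, 17, 22] -> [1, 17, 18, 20, 22, 29]

Final sorted array: [1, 17, 18, 20, 22, 29]

The merge sort proceeds by recursively splitting the array and merging sorted halves.
After all merges, the sorted array is [1, 17, 18, 20, 22, 29].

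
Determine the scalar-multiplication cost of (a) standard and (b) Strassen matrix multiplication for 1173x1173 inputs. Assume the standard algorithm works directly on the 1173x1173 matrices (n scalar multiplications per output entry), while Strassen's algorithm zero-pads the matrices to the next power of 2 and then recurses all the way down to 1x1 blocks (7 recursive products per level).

Matrix multiplication for 1173x1173 matrices:

Strassen's algorithm requires power-of-2 dimensions. Pad 1173x1173 to 2048x2048 (next power of 2).

Standard algorithm: 1173^3 = 1613964717 multiplications
Strassen's algorithm: 7^(log2(2048)) = 7^11 = 1977326743 multiplications
Difference: 1613964717 - 1977326743 = -363362026 (Strassen uses MORE here due to padding overhead — for small or just-over-power-of-2 n, padding can outweigh the per-level savings)

Standard: 1613964717 multiplications (1173^3). Strassen: 1977326743 multiplications (7^11, after padding to 2048x2048). Strassen reduces 8 recursive multiplications to 7 at each level.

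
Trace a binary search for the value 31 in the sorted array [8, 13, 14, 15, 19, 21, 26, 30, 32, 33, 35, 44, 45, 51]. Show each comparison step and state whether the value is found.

Binary search for 31 in [8, 13, 14, 15, 19, 21, 26, 30, 32, 33, 35, 44, 45, 51]:

lo=0, hi=13, mid=6, arr[mid]=26 -> 26 < 31, search right half
lo=7, hi=13, mid=10, arr[mid]=35 -> 35 > 31, search left half
lo=7, hi=9, mid=8, arr[mid]=32 -> 32 > 31, search left half
lo=7, hi=7, mid=7, arr[mid]=30 -> 30 < 31, search right half
lo=8 > hi=7, target 31 not found

Binary search determines that 31 is not in the array after 4 comparisons. The search space was exhausted without finding the target.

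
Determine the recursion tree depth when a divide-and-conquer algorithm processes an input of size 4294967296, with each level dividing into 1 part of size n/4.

For divide and conquer with division factor 4:

Problem sizes at each level:
Level 0: 4294967296
Level 1: 1073741824
Level 2: 268435456
Level 3: 67108864
Level 4: 16777216
Level 5: 4194304
Level 6: 1048576
Level 7: 262144
Level 8: 65536
Level 9: 16384
Level 10: 4096
Level 11: 1024
Level 12: 256
Level 13: 64
Level 14: 16
Level 15: 4
Level 16: 1

The root is level 0 and the size-1 base case is level 16 (the tree spans levels 0 through 16, i.e. 17 levels counting the root), so the depth is the number of divisions: log_4(4294967296) = 16

The recursion tree depth is log_4(4294967296) = 16. At each level, the problem size is divided by 4, so it takes 16 divisions to reduce to a base case of size 1. The algorithm makes 1 recursive call at each level.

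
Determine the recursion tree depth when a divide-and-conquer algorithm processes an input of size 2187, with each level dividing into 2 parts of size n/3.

For divide and conquer with division factor 3:

Problem sizes at each level:
Level 0: 2187
Level 1: 729
Level 2: 243
Level 3: 81
Level 4: 27
Level 5: 9
Level 6: 3
Level 7: 1

The root is level 0 and the size-1 base case is level 7 (the tree spans levels 0 through 7, i.e. 8 levels counting the root), so the depth is the number of divisions: log_3(2187) = 7

The recursion tree depth is log_3(2187) = 7. At each level, the problem size is divided by 3, so it takes 7 divisions to reduce to a base case of size 1. The algorithm makes 2 recursive calls at each level.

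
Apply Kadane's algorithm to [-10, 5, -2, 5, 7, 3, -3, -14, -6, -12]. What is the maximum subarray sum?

Using Kadane's algorithm on [-10, 5, -2, 5, 7, 3, -3, -14, -6, -12]:

Scanning through the array:
Position 1 (value 5): max_ending_here = 5, max_so_far = 5
Position 2 (value -2): max_ending_here = 3, max_so_far = 5
Position 3 (value 5): max_ending_here = 8, max_so_far = 8
Position 4 (value 7): max_ending_here = 15, max_so_far = 15
Position 5 (value 3): max_ending_here = 18, max_so_far = 18
Position 6 (value -3): max_ending_here = 15, max_so_far = 18
Position 7 (value -14): max_ending_here = 1, max_so_far = 18
Position 8 (value -6): max_ending_here = -5, max_so_far = 18
Position 9 (value -12): max_ending_here = -12, max_so_far = 18

Maximum subarray: [5, -2, 5, 7, 3]
Maximum sum: 18

The maximum subarray is [5, -2, 5, 7, 3] with sum 18. This subarray runs from index 1 to index 5.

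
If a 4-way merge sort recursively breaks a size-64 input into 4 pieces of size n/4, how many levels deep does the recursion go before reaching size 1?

For divide and conquer with division factor 4:

Problem sizes at each level:
Level 0: 64
Level 1: 16
Level 2: 4
Level 3: 1

The root is level 0 and the size-1 base case is level 3 (the tree spans levels 0 through 3, i.e. 4 levels counting the root), so the depth is the number of divisions: log_4(64) = 3

The recursion tree depth is log_4(64) = 3. At each level, the problem size is divided by 4, so it takes 3 divisions to reduce to a base case of size 1. The algorithm makes 4 recursive calls at each level.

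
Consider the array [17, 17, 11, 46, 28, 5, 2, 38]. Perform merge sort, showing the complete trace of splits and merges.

Merge sort trace:

Split: [17, 17, 11, 46, 28, 5, 2, 38] -> [17, 17, 11, 46] and [28, 5, 2, 38]
  Split: [17, 17, 11, 46] -> [17, 17] and [11, 46]
    Split: [17, 17] -> [17] and [17]
    Merge: [17] + [17] -> [17, 17]
    Split: [11, 46] -> [11] and [46]
    Merge: [11] + [46] -> [11, 46]
  Merge: [17, 17] + [11, 46] -> [11, 17, 17, 46]
  Split: [28, 5, 2, 38] -> [28, 5] and [2, 38]
    Split: [28, 5] -> [28] and [5]
    Merge: [28] + [5] -> [5, 28]
    Split: [2, 38] -> [2] and [38]
    Merge: [2] + [38] -> [2, 38]
  Merge: [5, 28] + [2, 38] -> [2, 5, 28, 38]
Merge: [11, 17, 17, 46] + [2, 5, 28, 38] -> [2, 5, 11, 17, 17, 28, 38, 46]

Final sorted array: [2, 5, 11, 17, 17, 28, 38, 46]

The merge sort proceeds by recursively splitting the array and merging sorted halves.
After all merges, the sorted array is [2, 5, 11, 17, 17, 28, 38, 46].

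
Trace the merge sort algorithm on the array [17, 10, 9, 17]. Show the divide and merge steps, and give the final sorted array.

Merge sort trace:

Split: [17, 10, 9, 17] -> [17, 10] and [9, 17]
  Split: [17, 10] -> [17] and [10]
  Merge: [17] + [10] -> [10, 17]
  Split: [9, 17] -> [9] and [17]
  Merge: [9] + [17] -> [9, 17]
Merge: [10, 17] + [9, 17] -> [9, 10, 17, 17]

Final sorted array: [9, 10, 17, 17]

The merge sort proceeds by recursively splitting the array and merging sorted halves.
After all merges, the sorted array is [9, 10, 17, 17].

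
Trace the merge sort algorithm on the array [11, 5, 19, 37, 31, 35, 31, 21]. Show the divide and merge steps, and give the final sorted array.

Merge sort trace:

Split: [11, 5, 19, 37, 31, 35, 31, 21] -> [11, 5, 19, 37] and [31, 35, 31, 21]
  Split: [11, 5, 19, 37] -> [11, 5] and [19, 37]
    Split: [11, 5] -> [11] and [5]
    Merge: [11] + [5] -> [5, 11]
    Split: [19, 37] -> [19] and [37]
    Merge: [19] + [37] -> [19, 37]
  Merge: [5, 11] + [19, 37] -> [5, 11, 19, 37]
  Split: [31, 35, 31, 21] -> [31, 35] and [31, 21]
    Split: [31, 35] -> [31] and [35]
    Merge: [31] + [35] -> [31, 35]
    Split: [31, 21] -> [31] and [21]
    Merge: [31] + [21] -> [21, 31]
  Merge: [31, 35] + [21, 31] -> [21, 31, 31, 35]
Merge: [5, 11, 19, 37] + [21, 31, 31, 35] -> [5, 11, 19, 21, 31, 31, 35, 37]

Final sorted array: [5, 11, 19, 21, 31, 31, 35, 37]

The merge sort proceeds by recursively splitting the array and merging sorted halves.
After all merges, the sorted array is [5, 11, 19, 21, 31, 31, 35, 37].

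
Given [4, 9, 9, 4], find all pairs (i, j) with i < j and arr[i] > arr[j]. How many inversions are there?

Finding inversions in [4, 9, 9, 4]:

(1, 3): arr[1]=9 > arr[3]=4
(2, 3): arr[2]=9 > arr[3]=4

Total inversions: 2

The array has 2 inversion(s): (1,3), (2,3). Each pair (i,j) satisfies i < j and arr[i] > arr[j].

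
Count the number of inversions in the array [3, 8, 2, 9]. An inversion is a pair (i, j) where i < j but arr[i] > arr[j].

Finding inversions in [3, 8, 2, 9]:

(0, 2): arr[0]=3 > arr[2]=2
(1, 2): arr[1]=8 > arr[2]=2

Total inversions: 2

The array has 2 inversion(s): (0,2), (1,2). Each pair (i,j) satisfies i < j and arr[i] > arr[j].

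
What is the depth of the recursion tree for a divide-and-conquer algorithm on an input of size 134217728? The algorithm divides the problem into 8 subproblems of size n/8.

For divide and conquer with division factor 8:

Problem sizes at each level:
Level 0: 134217728
Level 1: 16777216
Level 2: 2097152
Level 3: 262144
Level 4: 32768
Level 5: 4096
Level 6: 512
Level 7: 64
Level 8: 8
Level 9: 1

The root is level 0 and the size-1 base case is level 9 (the tree spans levels 0 through 9, i.e. 10 levels counting the root), so the depth is the number of divisions: log_8(134217728) = 9

The recursion tree depth is log_8(134217728) = 9. At each level, the problem size is divided by 8, so it takes 9 divisions to reduce to a base case of size 1. The algorithm makes 8 recursive calls at each level.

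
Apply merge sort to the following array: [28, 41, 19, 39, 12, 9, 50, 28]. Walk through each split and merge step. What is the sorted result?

Merge sort trace:

Split: [28, 41, 19, 39, 12, 9, 50, 28] -> [28, 41, 19, 39] and [12, 9, 50, 28]
  Split: [28, 41, 19, 39] -> [28, 41] and [19, 39]
    Split: [28, 41] -> [28] and [41]
    Merge: [28] + [41] -> [28, 41]
    Split: [19, 39] -> [19] and [39]
    Merge: [19] + [39] -> [19, 39]
  Merge: [28, 41] + [19, 39] -> [19, 28, 39, 41]
  Split: [12, 9, 50, 28] -> [12, 9] and [50, 28]
    Split: [12, 9] -> [12] and [9]
    Merge: [12] + [9] -> [9, 12]
    Split: [50, 28] -> [50] and [28]
    Merge: [50] + [28] -> [28, 50]
  Merge: [9, 12] + [28, 50] -> [9, 12, 28, 50]
Merge: [19, 28, 39, 41] + [9, 12, 28, 50] -> [9, 12, 19, 28, 28, 39, 41, 50]

Final sorted array: [9, 12, 19, 28, 28, 39, 41, 50]

The merge sort proceeds by recursively splitting the array and merging sorted halves.
After all merges, the sorted array is [9, 12, 19, 28, 28, 39, 41, 50].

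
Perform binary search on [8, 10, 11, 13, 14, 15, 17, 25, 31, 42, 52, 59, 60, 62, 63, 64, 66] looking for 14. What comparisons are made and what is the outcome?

Binary search for 14 in [8, 10, 11, 13, 14, 15, 17, 25, 31, 42, 52, 59, 60, 62, 63, 64, 66]:

lo=0, hi=16, mid=8, arr[mid]=31 -> 31 > 14, search left half
lo=0, hi=7, mid=3, arr[mid]=13 -> 13 < 14, search right half
lo=4, hi=7, mid=5, arr[mid]=15 -> 15 > 14, search left half
lo=4, hi=4, mid=4, arr[mid]=14 -> Found target at index 4!

Binary search finds 14 at index 4 after 4 comparisons. The search repeatedly halves the search space by comparing with the middle element.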